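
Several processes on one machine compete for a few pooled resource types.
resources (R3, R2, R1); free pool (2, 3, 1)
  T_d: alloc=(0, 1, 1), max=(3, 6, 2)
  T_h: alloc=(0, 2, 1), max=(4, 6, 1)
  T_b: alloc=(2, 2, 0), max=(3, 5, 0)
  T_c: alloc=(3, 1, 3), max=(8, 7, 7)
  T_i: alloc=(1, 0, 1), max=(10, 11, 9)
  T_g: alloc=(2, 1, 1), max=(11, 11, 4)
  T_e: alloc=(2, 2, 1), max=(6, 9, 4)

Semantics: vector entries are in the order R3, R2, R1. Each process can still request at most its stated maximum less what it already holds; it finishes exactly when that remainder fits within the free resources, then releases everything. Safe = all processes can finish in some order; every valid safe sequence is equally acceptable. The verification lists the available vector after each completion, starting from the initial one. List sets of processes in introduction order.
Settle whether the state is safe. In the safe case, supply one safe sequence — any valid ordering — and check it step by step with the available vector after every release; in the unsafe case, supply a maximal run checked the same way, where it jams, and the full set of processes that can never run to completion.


SAFE. One safe sequence: T_b, T_h, T_d, T_e, T_c, T_g, T_i.
Key observation: T_b marks the first exact bind of the order: its need (1, 3, 0) fits the free (2, 3, 1) with zero slack on a requested resource.
Walking it through:
  pool = (2, 3, 1)
  T_b needs (1, 3, 0) <= (2, 3, 1) -> finishes; pool += (2, 2, 0) = (4, 5, 1)
  T_h needs (4, 4, 0) <= (4, 5, 1) -> finishes; pool += (0, 2, 1) = (4, 7, 2)
  T_d needs (3, 5, 1) <= (4, 7, 2) -> finishes; pool += (0, 1, 1) = (4, 8, 3)
  T_e needs (4, 7, 3) <= (4, 8, 3) -> finishes; pool += (2, 2, 1) = (6, 10, 4)
  T_c needs (5, 6, 4) <= (6, 10, 4) -> finishes; pool += (3, 1, 3) = (9, 11, 7)
  T_g needs (9, 10, 3) <= (9, 11, 7) -> finishes; pool += (2, 1, 1) = (11, 12, 8)
  T_i needs (9, 11, 8) <= (11, 12, 8) -> finishes; pool += (1, 0, 1) = (12, 12, 9)


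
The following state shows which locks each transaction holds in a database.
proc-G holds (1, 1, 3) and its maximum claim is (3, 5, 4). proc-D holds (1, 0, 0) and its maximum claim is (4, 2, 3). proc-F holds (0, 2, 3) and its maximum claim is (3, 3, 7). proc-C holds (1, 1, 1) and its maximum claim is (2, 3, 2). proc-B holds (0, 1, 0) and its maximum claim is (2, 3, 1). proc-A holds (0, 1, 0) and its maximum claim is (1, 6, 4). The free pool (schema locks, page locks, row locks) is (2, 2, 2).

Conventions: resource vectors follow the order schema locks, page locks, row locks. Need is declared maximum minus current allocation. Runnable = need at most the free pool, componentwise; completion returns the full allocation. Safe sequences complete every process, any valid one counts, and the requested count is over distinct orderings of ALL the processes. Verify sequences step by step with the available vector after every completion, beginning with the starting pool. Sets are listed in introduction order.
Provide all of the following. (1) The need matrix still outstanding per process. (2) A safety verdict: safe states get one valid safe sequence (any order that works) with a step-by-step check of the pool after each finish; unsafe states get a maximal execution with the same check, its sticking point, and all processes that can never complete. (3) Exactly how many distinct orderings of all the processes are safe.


(1) Remaining need (order schema locks, page locks, row locks):
  proc-G: (2, 4, 1)
  proc-D: (3, 2, 3)
  proc-F: (3, 1, 4)
  proc-C: (1, 2, 1)
  proc-B: (2, 2, 1)
  proc-A: (1, 5, 4)
(2) SAFE — a valid safe sequence is proc-B, proc-C, proc-G, proc-A, proc-F, proc-D.
Key observation: reading the order forward, proc-B is the first process whose need (2, 2, 1) meets the free pool (2, 2, 2) exactly on a resource it requests.
Walking it through:
  pool = (2, 2, 2)
  proc-B needs (2, 2, 1) <= (2, 2, 2) -> finishes; pool += (0, 1, 0) = (2, 3, 2)
  proc-C needs (1, 2, 1) <= (2, 3, 2) -> finishes; pool += (1, 1, 1) = (3, 4, 3)
  proc-G needs (2, 4, 1) <= (3, 4, 3) -> finishes; pool += (1, 1, 3) = (4, 5, 6)
  proc-A needs (1, 5, 4) <= (4, 5, 6) -> finishes; pool += (0, 1, 0) = (4, 6, 6)
  proc-F needs (3, 1, 4) <= (4, 6, 6) -> finishes; pool += (0, 2, 3) = (4, 8, 9)
  proc-D needs (3, 2, 3) <= (4, 8, 9) -> finishes; pool += (1, 0, 0) = (5, 8, 9)
(3) Exactly 18 of the possible complete orderings are safe sequences.


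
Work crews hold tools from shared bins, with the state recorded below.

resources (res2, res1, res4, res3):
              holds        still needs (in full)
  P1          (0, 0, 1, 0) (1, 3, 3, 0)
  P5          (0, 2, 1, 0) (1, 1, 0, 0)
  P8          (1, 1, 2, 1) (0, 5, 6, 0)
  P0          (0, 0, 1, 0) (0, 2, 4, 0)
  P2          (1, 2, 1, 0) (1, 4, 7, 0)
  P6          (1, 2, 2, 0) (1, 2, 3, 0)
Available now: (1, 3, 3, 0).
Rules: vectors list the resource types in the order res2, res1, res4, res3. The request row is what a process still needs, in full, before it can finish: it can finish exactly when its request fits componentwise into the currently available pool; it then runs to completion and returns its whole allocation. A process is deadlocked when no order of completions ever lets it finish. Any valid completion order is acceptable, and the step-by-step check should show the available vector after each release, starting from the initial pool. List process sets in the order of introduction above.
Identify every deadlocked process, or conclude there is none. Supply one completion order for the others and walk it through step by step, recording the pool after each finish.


The deadlocked set is empty.
Key observation: the pool covers P6 at once, and every later process fits after earlier releases.
A valid finishing order for the others: P6, P5, P8, P2, P0, P1. Verifying each step:
  pool = (1, 3, 3, 0)
  P6 needs (1, 2, 3, 0) <= (1, 3, 3, 0) -> finishes; pool += (1, 2, 2, 0) = (2, 5, 5, 0)
  P5 needs (1, 1, 0, 0) <= (2, 5, 5, 0) -> finishes; pool += (0, 2, 1, 0) = (2, 7, 6, 0)
  P8 needs (0, 5, 6, 0) <= (2, 7, 6, 0) -> finishes; pool += (1, 1, 2, 1) = (3, 8, 8, 1)
  P2 needs (1, 4, 7, 0) <= (3, 8, 8, 1) -> finishes; pool += (1, 2, 1, 0) = (4, 10, 9, 1)
  P0 needs (0, 2, 4, 0) <= (4, 10, 9, 1) -> finishes; pool += (0, 0, 1, 0) = (4, 10, 10, 1)
  P1 needs (1, 3, 3, 0) <= (4, 10, 10, 1) -> finishes; pool += (0, 0, 1, 0) = (4, 10, 11, 1)


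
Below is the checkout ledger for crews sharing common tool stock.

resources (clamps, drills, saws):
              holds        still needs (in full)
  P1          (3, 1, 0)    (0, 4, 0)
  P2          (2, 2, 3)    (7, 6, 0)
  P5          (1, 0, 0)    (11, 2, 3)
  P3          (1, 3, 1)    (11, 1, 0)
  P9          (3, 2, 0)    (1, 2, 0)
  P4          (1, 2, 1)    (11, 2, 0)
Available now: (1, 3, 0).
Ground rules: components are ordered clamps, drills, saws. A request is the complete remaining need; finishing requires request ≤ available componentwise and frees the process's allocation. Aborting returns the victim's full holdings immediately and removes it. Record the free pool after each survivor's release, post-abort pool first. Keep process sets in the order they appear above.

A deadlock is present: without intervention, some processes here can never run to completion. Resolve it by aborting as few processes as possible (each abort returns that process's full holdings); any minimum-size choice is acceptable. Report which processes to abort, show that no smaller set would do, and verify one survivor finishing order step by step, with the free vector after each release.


The answer: abort P5 and P3.
Key observation: no ordering could ever have run P4 before the abort of P5 and P3; with (2, 3, 1) back in the pool it fits at step 4.
Why nothing smaller works — every single abort fails: P1 alone leaves P5 blocked (short on clamps); P2 alone leaves P5 blocked (short on clamps); P5 alone leaves P3 blocked (short on clamps); P3 alone leaves P5 blocked (short on clamps); P9 alone leaves P5 blocked (short on clamps); P4 alone leaves P5 blocked (short on clamps).
One survivor order: P9, P1, P2, P4. Step-by-step check (post-abort pool first):
  pool = (3, 6, 1)
  P9 needs (1, 2, 0) <= (3, 6, 1) -> finishes; pool += (3, 2, 0) = (6, 8, 1)
  P1 needs (0, 4, 0) <= (6, 8, 1) -> finishes; pool += (3, 1, 0) = (9, 9, 1)
  P2 needs (7, 6, 0) <= (9, 9, 1) -> finishes; pool += (2, 2, 3) = (11, 11, 4)
  P4 needs (11, 2, 0) <= (11, 11, 4) -> finishes; pool += (1, 2, 1) = (12, 13, 5)


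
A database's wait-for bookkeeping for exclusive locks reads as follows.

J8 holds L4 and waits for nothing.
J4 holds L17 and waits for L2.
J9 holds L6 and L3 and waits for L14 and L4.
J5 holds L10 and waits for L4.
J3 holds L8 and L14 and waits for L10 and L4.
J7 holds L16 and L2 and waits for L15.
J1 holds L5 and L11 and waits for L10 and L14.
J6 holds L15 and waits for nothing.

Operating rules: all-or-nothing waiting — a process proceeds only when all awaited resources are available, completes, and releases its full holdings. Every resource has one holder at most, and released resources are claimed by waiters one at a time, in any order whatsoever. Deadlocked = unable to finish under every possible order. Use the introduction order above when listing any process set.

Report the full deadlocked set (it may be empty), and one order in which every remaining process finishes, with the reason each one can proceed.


The deadlocked set is empty.
Key observation: there is no circular wait here — follow any chain and it reaches a process that is free to run now.
One completion order for the rest: J6, J8, J5, J3, J7, J1, J4, J9.
Verifying each step:
  J6 waits on nothing -> runs at once and releases L15
  J8 waits on nothing -> runs at once and releases L4
  J5: everything it awaited (L4) is free; runs, freeing L10
  J3: everything it awaited (L10 and L4) is free; runs, freeing L8 and L14
  J7: everything it awaited (L15) is free; runs, freeing L16 and L2
  J1: everything it awaited (L10 and L14) is free; runs, freeing L5 and L11
  J4: everything it awaited (L2) is free; runs, freeing L17
  J9: everything it awaited (L14 and L4) is free; runs, freeing L6 and L3


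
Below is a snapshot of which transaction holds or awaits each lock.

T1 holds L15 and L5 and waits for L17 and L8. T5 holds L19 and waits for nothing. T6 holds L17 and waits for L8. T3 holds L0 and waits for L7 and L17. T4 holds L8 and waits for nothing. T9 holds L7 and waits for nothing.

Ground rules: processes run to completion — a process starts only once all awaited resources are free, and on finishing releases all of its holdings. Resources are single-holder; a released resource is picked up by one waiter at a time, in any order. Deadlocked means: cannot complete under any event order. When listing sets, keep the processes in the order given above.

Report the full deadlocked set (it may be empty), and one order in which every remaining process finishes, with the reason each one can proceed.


No process is deadlocked.
Key observation: all waits point, directly or indirectly, at processes that can finish, so nothing is permanently blocked.
One completion order for the rest: T5, T9, T4, T6, T1, T3.
Verifying each step:
  run T5 (it waits on nothing); releases L19
  run T9 (it waits on nothing); releases L7
  run T4 (it waits on nothing); releases L8
  T6: everything it awaited (L8) is free; runs, freeing L17
  T1: everything it awaited (L17 and L8) is free; runs, freeing L15 and L5
  T3: everything it awaited (L7 and L17) is free; runs, freeing L0


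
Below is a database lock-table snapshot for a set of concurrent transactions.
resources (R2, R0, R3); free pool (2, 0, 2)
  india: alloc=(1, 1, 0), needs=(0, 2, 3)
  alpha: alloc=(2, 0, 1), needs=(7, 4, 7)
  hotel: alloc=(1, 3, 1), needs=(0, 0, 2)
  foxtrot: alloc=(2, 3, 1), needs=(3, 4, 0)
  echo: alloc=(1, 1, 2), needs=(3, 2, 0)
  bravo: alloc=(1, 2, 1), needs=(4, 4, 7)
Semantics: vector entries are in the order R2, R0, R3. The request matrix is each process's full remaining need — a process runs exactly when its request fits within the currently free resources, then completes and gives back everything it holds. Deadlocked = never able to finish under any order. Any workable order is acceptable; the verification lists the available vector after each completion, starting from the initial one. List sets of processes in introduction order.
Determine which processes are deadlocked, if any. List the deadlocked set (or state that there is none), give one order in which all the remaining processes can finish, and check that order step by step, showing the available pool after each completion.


The deadlocked set is alpha and bravo.
Key observation: R3 is the bottleneck — with hotel, india, foxtrot, echo done the pool holds (7, 8, 6), short of every remaining need.
One completion order for the rest: hotel, india, foxtrot, echo. Walking it through:
  pool = (2, 0, 2)
  hotel needs (0, 0, 2) <= (2, 0, 2) -> finishes; pool += (1, 3, 1) = (3, 3, 3)
  india needs (0, 2, 3) <= (3, 3, 3) -> finishes; pool += (1, 1, 0) = (4, 4, 3)
  foxtrot needs (3, 4, 0) <= (4, 4, 3) -> finishes; pool += (2, 3, 1) = (6, 7, 4)
  echo needs (3, 2, 0) <= (6, 7, 4) -> finishes; pool += (1, 1, 2) = (7, 8, 6)
The stuck group stays short no matter what:
  alpha still needs (7, 4, 7) but only (7, 8, 6) is free — short on R3
  bravo still needs (4, 4, 7) but only (7, 8, 6) is free — short on R3


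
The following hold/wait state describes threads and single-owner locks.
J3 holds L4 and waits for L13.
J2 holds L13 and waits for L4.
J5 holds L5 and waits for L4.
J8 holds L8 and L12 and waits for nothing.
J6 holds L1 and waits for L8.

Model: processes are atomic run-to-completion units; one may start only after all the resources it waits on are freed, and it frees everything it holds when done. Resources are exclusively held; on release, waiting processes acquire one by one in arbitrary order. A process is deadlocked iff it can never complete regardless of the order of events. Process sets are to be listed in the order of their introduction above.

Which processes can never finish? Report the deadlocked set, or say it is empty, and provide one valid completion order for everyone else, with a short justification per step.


The deadlocked set is J3, J2 and J5.
Key observation: the waits loop around J3 -> J2 -> J3 with no way out; J5 waits into the deadlock from upstream.
The rest can finish in the order J8, J6.
Verifying each step:
  J8 waits on nothing -> runs at once and releases L8 and L12
  J6: everything it awaited (L8) is free; runs, freeing L1


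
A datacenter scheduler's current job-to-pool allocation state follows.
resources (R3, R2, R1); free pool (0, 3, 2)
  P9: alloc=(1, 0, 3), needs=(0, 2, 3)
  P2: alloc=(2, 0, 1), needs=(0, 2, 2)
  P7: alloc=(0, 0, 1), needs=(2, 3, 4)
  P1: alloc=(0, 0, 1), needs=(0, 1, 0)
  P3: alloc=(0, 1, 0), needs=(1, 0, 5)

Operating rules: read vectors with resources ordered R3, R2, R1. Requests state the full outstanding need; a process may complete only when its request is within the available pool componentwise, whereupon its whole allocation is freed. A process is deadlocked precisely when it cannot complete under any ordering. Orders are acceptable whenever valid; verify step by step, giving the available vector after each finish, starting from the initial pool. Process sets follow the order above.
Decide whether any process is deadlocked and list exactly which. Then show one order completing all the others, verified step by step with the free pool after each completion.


Nothing here is deadlocked.
Key observation: starting with P1, each completion frees enough for the next — no one is permanently blocked.
The rest can finish in the order P1, P2, P9, P7, P3. Verifying each step:
  pool = (0, 3, 2)
  P1 needs (0, 1, 0) <= (0, 3, 2) -> finishes; pool += (0, 0, 1) = (0, 3, 3)
  P2 needs (0, 2, 2) <= (0, 3, 3) -> finishes; pool += (2, 0, 1) = (2, 3, 4)
  P9 needs (0, 2, 3) <= (2, 3, 4) -> finishes; pool += (1, 0, 3) = (3, 3, 7)
  P7 needs (2, 3, 4) <= (3, 3, 7) -> finishes; pool += (0, 0, 1) = (3, 3, 8)
  P3 needs (1, 0, 5) <= (3, 3, 8) -> finishes; pool += (0, 1, 0) = (3, 4, 8)


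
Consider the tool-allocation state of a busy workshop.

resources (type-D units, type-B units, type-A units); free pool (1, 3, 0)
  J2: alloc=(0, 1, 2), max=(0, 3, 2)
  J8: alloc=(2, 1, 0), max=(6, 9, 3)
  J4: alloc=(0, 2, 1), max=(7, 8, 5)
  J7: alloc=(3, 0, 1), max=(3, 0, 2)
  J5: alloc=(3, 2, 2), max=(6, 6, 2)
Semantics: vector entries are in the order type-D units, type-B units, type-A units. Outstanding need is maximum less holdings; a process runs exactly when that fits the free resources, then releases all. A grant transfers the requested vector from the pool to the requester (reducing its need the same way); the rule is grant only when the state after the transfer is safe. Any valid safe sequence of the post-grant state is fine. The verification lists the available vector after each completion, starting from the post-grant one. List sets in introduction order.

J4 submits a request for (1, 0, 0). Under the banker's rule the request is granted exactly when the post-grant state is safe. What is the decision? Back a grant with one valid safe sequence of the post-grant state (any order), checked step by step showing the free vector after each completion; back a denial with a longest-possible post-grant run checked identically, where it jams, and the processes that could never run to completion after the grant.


GRANT — the state after the grant stays safe, e.g. via J2, J7, J5, J4, J8.
Key observation: with (0, 3, 0) left after the transfer, J2 can run at once — the state stays safe.
Check on the post-grant state, step by step:
  pool = (0, 3, 0)
  J2 needs (0, 2, 0) <= (0, 3, 0) -> finishes; pool += (0, 1, 2) = (0, 4, 2)
  J7 needs (0, 0, 1) <= (0, 4, 2) -> finishes; pool += (3, 0, 1) = (3, 4, 3)
  J5 needs (3, 4, 0) <= (3, 4, 3) -> finishes; pool += (3, 2, 2) = (6, 6, 5)
  J4 needs (6, 6, 4) <= (6, 6, 5) -> finishes; pool += (1, 2, 1) = (7, 8, 6)
  J8 needs (4, 8, 3) <= (7, 8, 6) -> finishes; pool += (2, 1, 0) = (9, 9, 6)


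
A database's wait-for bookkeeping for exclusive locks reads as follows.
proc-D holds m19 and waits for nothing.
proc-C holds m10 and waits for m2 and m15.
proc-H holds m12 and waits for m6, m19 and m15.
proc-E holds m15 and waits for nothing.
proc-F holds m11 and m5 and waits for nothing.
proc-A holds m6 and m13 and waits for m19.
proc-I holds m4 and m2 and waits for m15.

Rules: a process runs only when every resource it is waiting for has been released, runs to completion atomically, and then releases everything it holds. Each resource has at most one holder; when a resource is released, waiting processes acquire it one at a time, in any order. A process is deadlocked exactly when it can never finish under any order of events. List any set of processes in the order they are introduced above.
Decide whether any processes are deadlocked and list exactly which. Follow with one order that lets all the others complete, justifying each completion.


Nothing here is deadlocked.
Key observation: although several processes wait, no cycle exists — each chain bottoms out at a free runner.
A valid finishing order for the others: proc-D, proc-A, proc-E, proc-I, proc-H, proc-F, proc-C.
Verifying each step:
  proc-D: no waits; runs immediately, freeing m19
  proc-A waits on m19 — all released -> runs and releases m6 and m13
  proc-E: no waits; runs immediately, freeing m15
  proc-I waits on m15 — all released -> runs and releases m4 and m2
  proc-H waits on m6, m19 and m15 — all released -> runs and releases m12
  proc-F: no waits; runs immediately, freeing m11 and m5
  proc-C waits on m2 and m15 — all released -> runs and releases m10


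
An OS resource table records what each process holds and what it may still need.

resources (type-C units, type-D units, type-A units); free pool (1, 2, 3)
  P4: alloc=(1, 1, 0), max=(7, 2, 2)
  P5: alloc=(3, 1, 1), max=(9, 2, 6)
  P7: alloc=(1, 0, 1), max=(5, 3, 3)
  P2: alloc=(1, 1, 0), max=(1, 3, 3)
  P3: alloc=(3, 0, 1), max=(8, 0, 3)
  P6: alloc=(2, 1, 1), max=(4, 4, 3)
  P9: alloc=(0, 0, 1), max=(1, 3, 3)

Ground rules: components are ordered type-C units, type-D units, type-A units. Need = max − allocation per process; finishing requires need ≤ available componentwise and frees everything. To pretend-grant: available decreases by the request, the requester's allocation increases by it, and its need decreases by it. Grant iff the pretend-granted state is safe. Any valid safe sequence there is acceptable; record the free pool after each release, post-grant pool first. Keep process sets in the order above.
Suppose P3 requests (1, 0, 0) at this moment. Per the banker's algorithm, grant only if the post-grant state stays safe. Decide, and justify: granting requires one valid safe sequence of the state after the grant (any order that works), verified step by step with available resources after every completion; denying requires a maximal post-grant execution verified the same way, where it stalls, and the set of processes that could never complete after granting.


DENY: after the grant no complete ordering would exist.
Key observation: once P2, P9 finish, the pool peaks at (1, 3, 4) — and every remaining process still needs more type-C units than that.
On the post-grant state, P2, P9 is a maximal run — nothing extends it. Step-by-step check:
  pool = (0, 2, 3)
  P2 needs (0, 2, 3) <= (0, 2, 3) -> finishes; pool += (1, 1, 0) = (1, 3, 3)
  P9 needs (1, 3, 2) <= (1, 3, 3) -> finishes; pool += (0, 0, 1) = (1, 3, 4)
  P4 still needs (6, 1, 2) but only (1, 3, 4) is free — short on type-C units
  P5 still needs (6, 1, 5) but only (1, 3, 4) is free — short on type-C units and type-A units
  P7 still needs (4, 3, 2) but only (1, 3, 4) is free — short on type-C units
  P3 still needs (4, 0, 2) but only (1, 3, 4) is free — short on type-C units
  P6 still needs (2, 3, 2) but only (1, 3, 4) is free — short on type-C units
Processes that could never finish after the grant: P4, P5, P7, P3 and P6.


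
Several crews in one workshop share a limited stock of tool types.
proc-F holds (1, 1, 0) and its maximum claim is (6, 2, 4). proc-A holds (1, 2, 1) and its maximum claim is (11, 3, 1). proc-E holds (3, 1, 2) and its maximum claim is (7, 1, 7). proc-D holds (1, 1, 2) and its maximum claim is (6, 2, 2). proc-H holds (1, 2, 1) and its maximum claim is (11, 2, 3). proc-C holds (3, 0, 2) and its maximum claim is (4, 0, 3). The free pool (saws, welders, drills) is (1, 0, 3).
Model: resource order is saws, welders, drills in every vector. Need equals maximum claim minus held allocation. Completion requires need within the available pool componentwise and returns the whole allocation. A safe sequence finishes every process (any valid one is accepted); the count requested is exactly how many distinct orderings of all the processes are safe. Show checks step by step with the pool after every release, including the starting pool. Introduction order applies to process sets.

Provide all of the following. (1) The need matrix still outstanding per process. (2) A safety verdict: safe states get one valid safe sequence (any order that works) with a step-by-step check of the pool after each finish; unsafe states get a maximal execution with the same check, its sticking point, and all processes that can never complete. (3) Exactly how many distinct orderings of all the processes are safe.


(1) Outstanding need per process (order saws, welders, drills):
  proc-F: (5, 1, 4)
  proc-A: (10, 1, 0)
  proc-E: (4, 0, 5)
  proc-D: (5, 1, 0)
  proc-H: (10, 0, 2)
  proc-C: (1, 0, 1)
(2) UNSAFE — no complete ordering exists.
Key observation: the wall is saws: completing proc-C, proc-E, proc-F, proc-D brings the pool only to (9, 3, 9), and all the rest need more.
A maximal execution: proc-C, proc-E, proc-F, proc-D — then nothing else fits. Check, step by step:
  pool = (1, 0, 3)
  proc-C: need (1, 0, 1) fits (1, 0, 3); releases (3, 0, 2), pool now (4, 0, 5)
  proc-E: need (4, 0, 5) fits (4, 0, 5); releases (3, 1, 2), pool now (7, 1, 7)
  proc-F: need (5, 1, 4) fits (7, 1, 7); releases (1, 1, 0), pool now (8, 2, 7)
  proc-D: need (5, 1, 0) fits (8, 2, 7); releases (1, 1, 2), pool now (9, 3, 9)
  proc-A still needs (10, 1, 0) but only (9, 3, 9) is free — short on saws
  proc-H still needs (10, 0, 2) but only (9, 3, 9) is free — short on saws
Processes that can never finish: proc-A and proc-H.
(3) Exactly 0 of the possible complete orderings are safe sequences.


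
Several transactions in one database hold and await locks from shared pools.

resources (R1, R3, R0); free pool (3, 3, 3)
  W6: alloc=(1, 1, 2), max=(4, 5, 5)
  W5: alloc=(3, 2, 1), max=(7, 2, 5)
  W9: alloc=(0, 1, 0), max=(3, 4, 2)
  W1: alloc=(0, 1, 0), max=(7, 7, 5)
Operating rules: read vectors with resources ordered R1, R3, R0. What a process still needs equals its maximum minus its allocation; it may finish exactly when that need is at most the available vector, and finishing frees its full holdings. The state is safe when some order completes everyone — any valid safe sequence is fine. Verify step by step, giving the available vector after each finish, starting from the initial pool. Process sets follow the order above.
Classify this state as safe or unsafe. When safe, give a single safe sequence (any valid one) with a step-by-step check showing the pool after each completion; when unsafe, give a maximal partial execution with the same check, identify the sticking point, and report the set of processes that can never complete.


SAFE — a valid safe sequence is W9, W6, W5, W1.
Key observation: the order's first zero-slack moment is W9 ((3, 3, 2) needed, (3, 3, 3) free — a requested resource with nothing to spare).
Verifying each step:
  pool = (3, 3, 3)
  W9: need (3, 3, 2) fits (3, 3, 3); releases (0, 1, 0), pool now (3, 4, 3)
  W6: need (3, 4, 3) fits (3, 4, 3); releases (1, 1, 2), pool now (4, 5, 5)
  W5: need (4, 0, 4) fits (4, 5, 5); releases (3, 2, 1), pool now (7, 7, 6)
  W1: need (7, 6, 5) fits (7, 7, 6); releases (0, 1, 0), pool now (7, 8, 6)


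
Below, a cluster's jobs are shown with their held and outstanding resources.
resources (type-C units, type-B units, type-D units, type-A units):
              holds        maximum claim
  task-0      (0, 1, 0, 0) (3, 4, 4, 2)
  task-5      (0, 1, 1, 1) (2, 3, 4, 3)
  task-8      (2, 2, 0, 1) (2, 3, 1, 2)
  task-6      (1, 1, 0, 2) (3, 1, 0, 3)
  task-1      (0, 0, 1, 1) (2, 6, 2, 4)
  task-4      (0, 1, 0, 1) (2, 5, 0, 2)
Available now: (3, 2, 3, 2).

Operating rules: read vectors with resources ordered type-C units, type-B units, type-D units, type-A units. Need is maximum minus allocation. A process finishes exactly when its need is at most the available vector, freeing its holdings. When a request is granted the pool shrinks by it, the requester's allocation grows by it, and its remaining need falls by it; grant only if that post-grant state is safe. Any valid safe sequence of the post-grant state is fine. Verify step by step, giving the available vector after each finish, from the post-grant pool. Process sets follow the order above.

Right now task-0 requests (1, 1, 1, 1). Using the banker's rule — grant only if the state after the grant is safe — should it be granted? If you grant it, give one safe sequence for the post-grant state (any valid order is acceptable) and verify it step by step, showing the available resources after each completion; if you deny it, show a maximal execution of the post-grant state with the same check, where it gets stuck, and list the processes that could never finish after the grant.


DENY: after the grant no complete ordering would exist.
Key observation: after task-8, task-6, task-4 the pool peaks at (5, 5, 2, 5), and each blocked process is short somewhere: task-0 on type-D units; task-5 on type-D units; task-1 on type-B units.
On the post-grant state, task-8, task-6, task-4 is a maximal run — nothing extends it. Check, step by step:
  pool = (2, 1, 2, 1)
  task-8: need (0, 1, 1, 1) fits (2, 1, 2, 1); releases (2, 2, 0, 1), pool now (4, 3, 2, 2)
  task-6: need (2, 0, 0, 1) fits (4, 3, 2, 2); releases (1, 1, 0, 2), pool now (5, 4, 2, 4)
  task-4: need (2, 4, 0, 1) fits (5, 4, 2, 4); releases (0, 1, 0, 1), pool now (5, 5, 2, 5)
  blocked: task-0 wants (2, 2, 3, 1), pool (5, 5, 2, 5) — not enough type-D units
  blocked: task-5 wants (2, 2, 3, 2), pool (5, 5, 2, 5) — not enough type-D units
  blocked: task-1 wants (2, 6, 1, 3), pool (5, 5, 2, 5) — not enough type-B units
Post-grant, the permanently blocked set is task-0, task-5 and task-1.


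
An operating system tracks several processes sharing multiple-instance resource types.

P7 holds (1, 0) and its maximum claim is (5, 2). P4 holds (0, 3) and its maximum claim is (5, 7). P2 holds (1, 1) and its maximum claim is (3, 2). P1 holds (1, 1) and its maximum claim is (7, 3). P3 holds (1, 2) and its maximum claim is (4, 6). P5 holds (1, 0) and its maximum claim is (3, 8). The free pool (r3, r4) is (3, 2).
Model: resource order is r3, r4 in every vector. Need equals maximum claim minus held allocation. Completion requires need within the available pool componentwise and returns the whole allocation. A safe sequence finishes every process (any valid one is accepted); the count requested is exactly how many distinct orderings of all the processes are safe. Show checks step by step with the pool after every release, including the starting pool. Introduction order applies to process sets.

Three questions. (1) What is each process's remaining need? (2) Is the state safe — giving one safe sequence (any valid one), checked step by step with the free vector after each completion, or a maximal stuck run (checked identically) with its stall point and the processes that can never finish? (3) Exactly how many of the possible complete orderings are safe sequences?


(1) Outstanding need per process (order r3, r4):
  P7: (4, 2)
  P4: (5, 4)
  P2: (2, 1)
  P1: (6, 2)
  P3: (3, 4)
  P5: (2, 8)
(2) The state is UNSAFE.
Key observation: after P2, P7 the pool peaks at (5, 3), and each blocked process is short somewhere: P4 on r4; P1 on r3; P3 on r4; P5 on r4.
Going as far as possible: P2, P7; after that, nothing fits. Check, step by step:
  pool = (3, 2)
  P2 needs (2, 1) <= (3, 2) -> finishes; pool += (1, 1) = (4, 3)
  P7 needs (4, 2) <= (4, 3) -> finishes; pool += (1, 0) = (5, 3)
  blocked: P4 wants (5, 4), pool (5, 3) — not enough r4
  blocked: P1 wants (6, 2), pool (5, 3) — not enough r3
  blocked: P3 wants (3, 4), pool (5, 3) — not enough r4
  blocked: P5 wants (2, 8), pool (5, 3) — not enough r4
Processes that can never finish: P4, P1, P3 and P5.
(3) The exact count: 0 of the possible complete orderings are safe sequences.


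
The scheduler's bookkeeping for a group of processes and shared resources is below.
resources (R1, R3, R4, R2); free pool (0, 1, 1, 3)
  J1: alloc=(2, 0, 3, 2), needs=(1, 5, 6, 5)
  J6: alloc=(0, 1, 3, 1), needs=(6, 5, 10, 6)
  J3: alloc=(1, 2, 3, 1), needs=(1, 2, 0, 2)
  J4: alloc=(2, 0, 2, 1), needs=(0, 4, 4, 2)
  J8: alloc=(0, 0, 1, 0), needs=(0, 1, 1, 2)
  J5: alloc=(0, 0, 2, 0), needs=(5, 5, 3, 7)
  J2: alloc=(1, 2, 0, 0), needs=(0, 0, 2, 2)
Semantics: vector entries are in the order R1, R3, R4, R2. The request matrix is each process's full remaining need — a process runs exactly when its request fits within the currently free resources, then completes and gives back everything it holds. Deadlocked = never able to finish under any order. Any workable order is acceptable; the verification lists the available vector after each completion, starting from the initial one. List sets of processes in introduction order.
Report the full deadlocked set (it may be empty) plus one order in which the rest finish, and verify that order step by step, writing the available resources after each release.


No process is deadlocked.
Key observation: beginning at J8, releases accumulate fast enough that every process eventually fits.
One completion order for the rest: J8, J2, J3, J4, J1, J6, J5. Step-by-step check:
  pool = (0, 1, 1, 3)
  J8: need (0, 1, 1, 2) fits (0, 1, 1, 3); releases (0, 0, 1, 0), pool now (0, 1, 2, 3)
  J2: need (0, 0, 2, 2) fits (0, 1, 2, 3); releases (1, 2, 0, 0), pool now (1, 3, 2, 3)
  J3: need (1, 2, 0, 2) fits (1, 3, 2, 3); releases (1, 2, 3, 1), pool now (2, 5, 5, 4)
  J4: need (0, 4, 4, 2) fits (2, 5, 5, 4); releases (2, 0, 2, 1), pool now (4, 5, 7, 5)
  J1: need (1, 5, 6, 5) fits (4, 5, 7, 5); releases (2, 0, 3, 2), pool now (6, 5, 10, 7)
  J6: need (6, 5, 10, 6) fits (6, 5, 10, 7); releases (0, 1, 3, 1), pool now (6, 6, 13, 8)
  J5: need (5, 5, 3, 7) fits (6, 6, 13, 8); releases (0, 0, 2, 0), pool now (6, 6, 15, 8)


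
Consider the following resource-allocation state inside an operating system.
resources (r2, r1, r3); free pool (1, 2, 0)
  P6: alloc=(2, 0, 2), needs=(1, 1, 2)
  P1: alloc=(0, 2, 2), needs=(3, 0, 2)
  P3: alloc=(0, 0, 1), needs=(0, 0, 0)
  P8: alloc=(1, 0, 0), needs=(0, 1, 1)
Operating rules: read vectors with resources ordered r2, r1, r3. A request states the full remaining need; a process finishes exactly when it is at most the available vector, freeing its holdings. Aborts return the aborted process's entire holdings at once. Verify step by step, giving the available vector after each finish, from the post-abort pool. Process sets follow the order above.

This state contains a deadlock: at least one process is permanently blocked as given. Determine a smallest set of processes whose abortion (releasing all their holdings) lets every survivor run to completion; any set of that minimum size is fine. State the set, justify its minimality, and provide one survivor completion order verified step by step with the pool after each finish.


Minimum abort set: P6.
Key observation: no ordering could ever have run P1 before the abort of P6; with (2, 0, 2) back in the pool it fits at step 2.
Minimality: the empty abort set fails — the state is deadlocked as it stands.
One survivor order: P3, P1, P8. Check, step by step (post-abort pool first):
  pool = (3, 2, 2)
  P3 needs (0, 0, 0) <= (3, 2, 2) -> finishes; pool += (0, 0, 1) = (3, 2, 3)
  P1 needs (3, 0, 2) <= (3, 2, 3) -> finishes; pool += (0, 2, 2) = (3, 4, 5)
  P8 needs (0, 1, 1) <= (3, 4, 5) -> finishes; pool += (1, 0, 0) = (4, 4, 5)


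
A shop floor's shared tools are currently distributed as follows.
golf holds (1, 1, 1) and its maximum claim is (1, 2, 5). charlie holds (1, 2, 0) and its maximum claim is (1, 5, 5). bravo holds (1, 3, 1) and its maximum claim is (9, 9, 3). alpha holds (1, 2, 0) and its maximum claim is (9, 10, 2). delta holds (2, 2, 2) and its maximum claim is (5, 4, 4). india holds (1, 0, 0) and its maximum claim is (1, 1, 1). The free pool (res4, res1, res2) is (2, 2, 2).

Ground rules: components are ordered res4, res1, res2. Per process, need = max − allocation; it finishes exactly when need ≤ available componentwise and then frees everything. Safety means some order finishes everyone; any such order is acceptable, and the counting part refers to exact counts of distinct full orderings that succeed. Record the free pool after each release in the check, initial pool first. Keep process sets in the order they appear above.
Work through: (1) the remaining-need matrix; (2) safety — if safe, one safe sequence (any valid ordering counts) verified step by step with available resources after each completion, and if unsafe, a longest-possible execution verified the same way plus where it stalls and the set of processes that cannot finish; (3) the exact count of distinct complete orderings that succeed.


(1) Outstanding need per process (order res4, res1, res2):
  golf: (0, 1, 4)
  charlie: (0, 3, 5)
  bravo: (8, 6, 2)
  alpha: (8, 8, 2)
  delta: (3, 2, 2)
  india: (0, 1, 1)
(2) The state is UNSAFE.
Key observation: after india, delta, golf, charlie complete, (7, 7, 5) is the best the pool ever gets, yet each leftover process wants more res4.
The run india, delta, golf, charlie cannot be extended any further. Check, step by step:
  pool = (2, 2, 2)
  india: need (0, 1, 1) fits (2, 2, 2); releases (1, 0, 0), pool now (3, 2, 2)
  delta: need (3, 2, 2) fits (3, 2, 2); releases (2, 2, 2), pool now (5, 4, 4)
  golf: need (0, 1, 4) fits (5, 4, 4); releases (1, 1, 1), pool now (6, 5, 5)
  charlie: need (0, 3, 5) fits (6, 5, 5); releases (1, 2, 0), pool now (7, 7, 5)
  bravo still needs (8, 6, 2) but only (7, 7, 5) is free — short on res4
  alpha still needs (8, 8, 2) but only (7, 7, 5) is free — short on res4 and res1
Never able to finish: bravo and alpha.
(3) Precisely 0 of the possible complete orderings are safe sequences.


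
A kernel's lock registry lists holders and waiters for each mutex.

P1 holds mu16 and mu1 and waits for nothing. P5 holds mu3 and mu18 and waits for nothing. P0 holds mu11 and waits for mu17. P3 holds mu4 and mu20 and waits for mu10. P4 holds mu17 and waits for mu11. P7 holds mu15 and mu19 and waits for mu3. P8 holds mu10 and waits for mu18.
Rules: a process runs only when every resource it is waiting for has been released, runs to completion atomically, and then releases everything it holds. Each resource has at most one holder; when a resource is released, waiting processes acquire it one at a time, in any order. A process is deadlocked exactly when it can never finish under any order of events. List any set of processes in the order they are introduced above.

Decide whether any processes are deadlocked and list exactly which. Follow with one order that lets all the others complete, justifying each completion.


Deadlocked set: P0 and P4.
Key observation: the wait chain closes on itself along P0 -> P4 -> P0; no other process is dragged down with it.
One completion order for the rest: P5, P7, P8, P3, P1.
Verifying each step:
  P5 waits on nothing -> runs at once and releases mu3 and mu18
  P7 waits on mu3 — all released -> runs and releases mu15 and mu19
  P8 waits on mu18 — all released -> runs and releases mu10
  P3 waits on mu10 — all released -> runs and releases mu4 and mu20
  P1 waits on nothing -> runs at once and releases mu16 and mu1


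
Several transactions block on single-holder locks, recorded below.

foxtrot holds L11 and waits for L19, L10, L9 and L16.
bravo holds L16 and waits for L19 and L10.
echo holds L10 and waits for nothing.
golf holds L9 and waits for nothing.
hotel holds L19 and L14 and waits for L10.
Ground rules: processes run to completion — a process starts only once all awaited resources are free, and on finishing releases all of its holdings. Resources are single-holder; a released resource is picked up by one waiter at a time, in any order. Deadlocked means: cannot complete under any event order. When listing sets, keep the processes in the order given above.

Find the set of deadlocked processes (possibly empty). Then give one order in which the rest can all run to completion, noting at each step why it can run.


No process is deadlocked.
Key observation: every chain of waits terminates; starting from the processes that wait on nothing, all the rest unlock in turn.
One completion order for the rest: golf, echo, hotel, bravo, foxtrot.
Check, step by step:
  run golf (it waits on nothing); releases L9
  run echo (it waits on nothing); releases L10
  hotel waits on L10 — all released -> runs and releases L19 and L14
  bravo waits on L19 and L10 — all released -> runs and releases L16
  foxtrot waits on L19, L10, L9 and L16 — all released -> runs and releases L11


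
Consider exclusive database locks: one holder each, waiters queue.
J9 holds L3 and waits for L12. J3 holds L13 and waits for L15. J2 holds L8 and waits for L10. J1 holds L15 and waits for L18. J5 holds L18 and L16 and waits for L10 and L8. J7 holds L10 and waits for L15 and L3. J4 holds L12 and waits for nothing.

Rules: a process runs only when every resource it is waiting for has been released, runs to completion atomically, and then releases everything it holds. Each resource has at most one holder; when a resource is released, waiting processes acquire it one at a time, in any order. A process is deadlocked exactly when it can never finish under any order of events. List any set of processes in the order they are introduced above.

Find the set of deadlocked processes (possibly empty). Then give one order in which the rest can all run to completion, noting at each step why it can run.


The deadlocked set is J3, J2, J1, J5 and J7.
Key observation: J1 -> J5 -> J2 -> J7 -> J1 is a circular wait — nothing in it can go first; J3 waits into the deadlock from upstream.
The rest can finish in the order J4, J9.
Step-by-step check:
  J4: no waits; runs immediately, freeing L12
  J9 waits on L12 — all released -> runs and releases L3
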